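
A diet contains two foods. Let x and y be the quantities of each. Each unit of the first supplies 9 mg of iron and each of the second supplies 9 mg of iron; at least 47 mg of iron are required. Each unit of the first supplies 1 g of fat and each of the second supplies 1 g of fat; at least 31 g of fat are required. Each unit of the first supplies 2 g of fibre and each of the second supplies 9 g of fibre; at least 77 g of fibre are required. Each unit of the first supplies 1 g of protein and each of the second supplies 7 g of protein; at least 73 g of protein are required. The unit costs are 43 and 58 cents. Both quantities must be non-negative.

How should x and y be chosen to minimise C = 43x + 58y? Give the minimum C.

x = 24, y = 7, minimum C = 1438

Vertices and C = 43x + 58y:
  (0, 31) → C = 1798
  (73, 0) → C = 3139
  (24, 7) → C = 1438
The feasible region is unbounded (it extends along (0, 1), (1, 0)), but C strictly increases along every unbounded feasible direction, so there is no improving ray and the minimum is attained at a vertex.

The optimum lies where x + y = 31 and x + 7y = 73.
Solving simultaneously gives x = 24, y = 7.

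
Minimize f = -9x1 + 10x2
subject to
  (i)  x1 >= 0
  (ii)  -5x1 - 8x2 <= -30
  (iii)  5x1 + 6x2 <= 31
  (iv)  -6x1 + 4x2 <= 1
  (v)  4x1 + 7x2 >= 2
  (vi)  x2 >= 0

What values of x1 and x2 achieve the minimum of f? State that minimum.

x1 = 31/5, x2 = 0, minimum f = -279/5

Feasible corners and f = -9x1 + 10x2:
  (28/17, 185/68) → f = 421/34
  (6, 0) → f = -54
  (59/28, 191/56) → f = 106/7
  (31/5, 0) → f = -279/5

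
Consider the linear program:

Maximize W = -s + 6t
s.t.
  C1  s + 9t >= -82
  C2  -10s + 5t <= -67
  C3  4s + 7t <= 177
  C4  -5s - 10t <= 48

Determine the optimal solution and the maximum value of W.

s = 677/45, t = 751/45, maximum W = 3829/45

Feasible corners and W = -s + 6t:
  (2167/29, -505/29) → W = -5197/29
  (388/35, -362/35) → W = -512/7
  (677/45, 751/45) → W = 3829/45
  (86/25, -163/25) → W = -1064/25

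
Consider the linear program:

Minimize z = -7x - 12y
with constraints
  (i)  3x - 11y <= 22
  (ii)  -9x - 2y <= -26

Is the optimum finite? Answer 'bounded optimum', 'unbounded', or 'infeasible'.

unbounded

From the feasible point (22/7, -8/7), moving in the direction (11, 3) keeps every constraint satisfied while z decreases without bound.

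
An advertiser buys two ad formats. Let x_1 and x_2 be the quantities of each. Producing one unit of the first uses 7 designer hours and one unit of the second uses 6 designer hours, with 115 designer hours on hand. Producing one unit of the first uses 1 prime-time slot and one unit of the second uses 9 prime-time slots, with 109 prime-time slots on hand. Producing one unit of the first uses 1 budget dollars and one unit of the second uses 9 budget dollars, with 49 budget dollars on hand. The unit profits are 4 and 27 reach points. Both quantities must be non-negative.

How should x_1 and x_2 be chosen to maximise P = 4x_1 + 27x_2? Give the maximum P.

x_1 = 13, x_2 = 4, maximum P = 160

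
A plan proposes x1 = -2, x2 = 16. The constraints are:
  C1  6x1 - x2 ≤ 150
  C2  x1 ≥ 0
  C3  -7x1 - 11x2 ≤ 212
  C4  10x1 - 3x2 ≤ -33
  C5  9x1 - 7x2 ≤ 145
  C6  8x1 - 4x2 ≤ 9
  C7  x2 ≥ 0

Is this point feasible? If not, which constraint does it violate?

not feasible — violates C2

Constraint C2: x1 = -2, which is not ≥ 0. All other constraints are satisfied.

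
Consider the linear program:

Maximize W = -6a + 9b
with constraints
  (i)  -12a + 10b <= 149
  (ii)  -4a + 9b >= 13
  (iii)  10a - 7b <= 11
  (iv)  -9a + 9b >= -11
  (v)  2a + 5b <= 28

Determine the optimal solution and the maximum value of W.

At the optimal vertex, -12a + 10b = 149 and 2a + 5b = 28.
Solving simultaneously gives a = -93/16, b = 317/40.

a = -93/16, b = 317/40, maximum W = 531/5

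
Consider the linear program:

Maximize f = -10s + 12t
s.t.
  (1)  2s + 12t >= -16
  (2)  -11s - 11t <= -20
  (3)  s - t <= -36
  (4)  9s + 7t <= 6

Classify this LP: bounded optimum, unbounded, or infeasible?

From the feasible point (-188/11, 208/11), moving in the direction (-11, 11) keeps every constraint satisfied while f increases without bound.

unbounded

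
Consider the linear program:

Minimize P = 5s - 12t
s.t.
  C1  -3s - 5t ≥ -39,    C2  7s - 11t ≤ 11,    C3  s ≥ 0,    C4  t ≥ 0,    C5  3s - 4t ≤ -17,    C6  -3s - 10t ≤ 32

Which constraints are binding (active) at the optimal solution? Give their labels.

C1 and C3

Feasible corners and P = 5s - 12t:
  (0, 39/5) → P = -468/5
  (71/27, 56/9) → P = -1661/27
  (0, 17/4) → P = -51

The minimum is at (0, 39/5). Substituting into each constraint, equality holds for C1 and C3; the remaining constraints have slack.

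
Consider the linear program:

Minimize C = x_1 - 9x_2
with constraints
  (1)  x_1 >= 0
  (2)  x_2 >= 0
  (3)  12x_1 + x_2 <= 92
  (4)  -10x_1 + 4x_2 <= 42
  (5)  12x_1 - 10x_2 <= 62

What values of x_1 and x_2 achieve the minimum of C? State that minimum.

x_1 = 163/29, x_2 = 712/29, minimum C = -6245/29

Extreme points and C = x_1 - 9x_2:
  (0, 0) → C = 0
  (0, 21/2) → C = -189/2
  (31/6, 0) → C = 31/6
  (163/29, 712/29) → C = -6245/29
  (491/66, 30/11) → C = -1129/66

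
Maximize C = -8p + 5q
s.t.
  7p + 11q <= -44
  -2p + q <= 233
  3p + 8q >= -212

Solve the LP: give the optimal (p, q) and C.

p = -2607/29, q = 1543/29, maximum C = 28571/29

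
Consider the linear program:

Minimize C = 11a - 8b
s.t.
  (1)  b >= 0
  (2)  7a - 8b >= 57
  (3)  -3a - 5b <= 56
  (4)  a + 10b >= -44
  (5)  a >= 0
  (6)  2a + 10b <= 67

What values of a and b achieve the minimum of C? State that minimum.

Vertices and C = 11a - 8b:
  (57/7, 0) → C = 627/7
  (67/2, 0) → C = 737/2
  (553/43, 355/86) → C = 4663/43

a = 57/7, b = 0, minimum C = 627/7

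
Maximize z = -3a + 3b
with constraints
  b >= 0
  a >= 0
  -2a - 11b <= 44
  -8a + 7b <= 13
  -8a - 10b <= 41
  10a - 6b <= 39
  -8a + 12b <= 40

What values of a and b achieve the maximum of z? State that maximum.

Corner points and z = -3a + 3b:
  (0, 0) → z = 0
  (39/10, 0) → z = -117/10
  (0, 13/7) → z = 39/7
  (31/10, 27/5) → z = 69/10
  (59/6, 89/9) → z = 1/6

The binding constraints are -8a + 7b = 13 and -8a + 12b = 40.
Solving simultaneously gives a = 31/10, b = 27/5.

a = 31/10, b = 27/5, maximum z = 69/10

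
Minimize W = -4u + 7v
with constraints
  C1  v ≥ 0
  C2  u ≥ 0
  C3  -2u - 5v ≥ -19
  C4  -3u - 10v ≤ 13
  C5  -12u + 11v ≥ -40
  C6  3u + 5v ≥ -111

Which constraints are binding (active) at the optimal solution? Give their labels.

C1 and C5

Vertices and W = -4u + 7v:
  (0, 0) → W = 0
  (10/3, 0) → W = -40/3
  (0, 19/5) → W = 133/5
  (409/82, 74/41) → W = -300/41

The minimum is at (10/3, 0). Substituting into each constraint, equality holds for C1 and C5; the remaining constraints have slack.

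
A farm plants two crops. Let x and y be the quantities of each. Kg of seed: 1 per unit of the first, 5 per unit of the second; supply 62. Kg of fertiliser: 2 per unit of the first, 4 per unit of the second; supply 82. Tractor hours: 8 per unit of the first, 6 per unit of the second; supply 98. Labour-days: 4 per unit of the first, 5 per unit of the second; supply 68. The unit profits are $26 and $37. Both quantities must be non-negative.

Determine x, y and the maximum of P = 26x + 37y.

Extreme points and P = 26x + 37y:
  (0, 0) → P = 0
  (0, 62/5) → P = 2294/5
  (49/4, 0) → P = 637/2
  (2, 12) → P = 496
  (41/8, 19/2) → P = 1939/4

The optimum lies where x + 5y = 62 and 4x + 5y = 68.
Solving simultaneously gives x = 2, y = 12.

x = 2, y = 12, maximum P = 496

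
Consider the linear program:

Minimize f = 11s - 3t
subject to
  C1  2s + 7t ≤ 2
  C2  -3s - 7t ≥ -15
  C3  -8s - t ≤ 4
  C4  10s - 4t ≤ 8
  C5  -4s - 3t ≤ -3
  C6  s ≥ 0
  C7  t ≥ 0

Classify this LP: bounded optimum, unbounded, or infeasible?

bounded optimum

Vertices and f = 11s - 3t:
  (32/39, 2/39) → f = 346/39
  (15/22, 1/11) → f = 159/22
  (4/5, 0) → f = 44/5
  (3/4, 0) → f = 33/4
The feasible region has finitely many vertices and no improving ray; the minimum is 159/22 at (15/22, 1/11).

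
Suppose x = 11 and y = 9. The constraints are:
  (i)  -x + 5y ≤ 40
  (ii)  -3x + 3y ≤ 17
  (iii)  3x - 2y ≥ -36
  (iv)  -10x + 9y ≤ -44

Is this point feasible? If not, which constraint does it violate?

Constraint (iv): -10x + 9y = -29, which is not ≤ -44. All other constraints are satisfied.

not feasible — violates (iv)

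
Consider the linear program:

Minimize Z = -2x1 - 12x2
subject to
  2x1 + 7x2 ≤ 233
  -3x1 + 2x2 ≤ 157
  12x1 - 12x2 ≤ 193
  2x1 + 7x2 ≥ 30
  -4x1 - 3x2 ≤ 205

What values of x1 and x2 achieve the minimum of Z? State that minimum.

x1 = -633/25, x2 = 1013/25, minimum Z = -2178/5

At the optimal vertex, 2x1 + 7x2 = 233 and -3x1 + 2x2 = 157.
Solving simultaneously gives x1 = -633/25, x2 = 1013/25.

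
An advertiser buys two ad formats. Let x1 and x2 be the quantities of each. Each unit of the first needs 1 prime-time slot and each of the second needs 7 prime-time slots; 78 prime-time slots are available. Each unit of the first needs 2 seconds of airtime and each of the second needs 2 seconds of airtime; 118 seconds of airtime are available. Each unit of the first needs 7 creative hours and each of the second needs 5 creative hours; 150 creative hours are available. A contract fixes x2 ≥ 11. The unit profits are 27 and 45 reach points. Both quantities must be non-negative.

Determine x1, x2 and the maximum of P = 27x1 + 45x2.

x1 = 1, x2 = 11, maximum P = 522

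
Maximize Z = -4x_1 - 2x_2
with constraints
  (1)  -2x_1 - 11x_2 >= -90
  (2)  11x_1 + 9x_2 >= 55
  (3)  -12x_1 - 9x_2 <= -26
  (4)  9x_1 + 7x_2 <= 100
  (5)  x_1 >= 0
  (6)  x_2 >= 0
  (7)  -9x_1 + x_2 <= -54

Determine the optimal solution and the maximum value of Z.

x_1 = 6, x_2 = 0, maximum Z = -24

Feasible corners and Z = -4x_1 - 2x_2:
  (100/9, 0) → Z = -400/9
  (239/36, 23/4) → Z = -685/18
  (6, 0) → Z = -24

The binding constraints are x_2 = 0 and -9x_1 + x_2 = -54.
Solving simultaneously gives x_1 = 6, x_2 = 0.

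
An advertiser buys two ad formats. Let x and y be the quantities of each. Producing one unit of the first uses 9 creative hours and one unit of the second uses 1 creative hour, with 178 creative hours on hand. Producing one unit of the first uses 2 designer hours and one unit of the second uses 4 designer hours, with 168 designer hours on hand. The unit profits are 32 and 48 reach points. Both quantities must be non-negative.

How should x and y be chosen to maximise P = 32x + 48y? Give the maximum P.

Feasible corners and P = 32x + 48y:
  (0, 0) → P = 0
  (0, 42) → P = 2016
  (178/9, 0) → P = 5696/9
  (16, 34) → P = 2144

x = 16, y = 34, maximum P = 2144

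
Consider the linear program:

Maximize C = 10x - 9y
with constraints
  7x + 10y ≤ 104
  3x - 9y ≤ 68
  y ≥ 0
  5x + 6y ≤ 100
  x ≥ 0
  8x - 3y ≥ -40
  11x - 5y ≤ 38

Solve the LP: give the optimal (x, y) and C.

The binding constraints are y = 0 and 11x - 5y = 38.
Solving simultaneously gives x = 38/11, y = 0.

x = 38/11, y = 0, maximum C = 380/11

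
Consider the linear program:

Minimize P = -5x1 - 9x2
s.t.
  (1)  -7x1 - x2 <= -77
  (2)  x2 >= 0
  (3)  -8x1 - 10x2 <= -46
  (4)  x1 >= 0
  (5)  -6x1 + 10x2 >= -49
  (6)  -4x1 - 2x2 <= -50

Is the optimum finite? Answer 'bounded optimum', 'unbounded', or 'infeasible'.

From the feasible point (0, 77), moving in the direction (0, 1) keeps every constraint satisfied while P decreases without bound.

unbounded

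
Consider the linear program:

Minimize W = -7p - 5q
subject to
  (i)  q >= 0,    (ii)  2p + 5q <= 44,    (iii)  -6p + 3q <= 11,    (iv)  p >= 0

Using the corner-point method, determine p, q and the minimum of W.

p = 22, q = 0, minimum W = -154

Vertices and W = -7p - 5q:
  (22, 0) → W = -154
  (0, 0) → W = 0
  (77/36, 143/18) → W = -1969/36
  (0, 11/3) → W = -55/3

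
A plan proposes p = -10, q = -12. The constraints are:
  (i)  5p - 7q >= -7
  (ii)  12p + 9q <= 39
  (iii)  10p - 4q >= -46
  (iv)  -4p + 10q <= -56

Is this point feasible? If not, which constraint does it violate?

not feasible — violates (iii)

Constraint (iii): 10p - 4q = -52, which is not ≥ -46. All other constraints are satisfied.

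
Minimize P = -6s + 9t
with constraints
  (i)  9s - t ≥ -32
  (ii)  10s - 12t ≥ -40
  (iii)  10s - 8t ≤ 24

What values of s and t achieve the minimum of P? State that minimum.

s = -140/31, t = -268/31, minimum P = -1572/31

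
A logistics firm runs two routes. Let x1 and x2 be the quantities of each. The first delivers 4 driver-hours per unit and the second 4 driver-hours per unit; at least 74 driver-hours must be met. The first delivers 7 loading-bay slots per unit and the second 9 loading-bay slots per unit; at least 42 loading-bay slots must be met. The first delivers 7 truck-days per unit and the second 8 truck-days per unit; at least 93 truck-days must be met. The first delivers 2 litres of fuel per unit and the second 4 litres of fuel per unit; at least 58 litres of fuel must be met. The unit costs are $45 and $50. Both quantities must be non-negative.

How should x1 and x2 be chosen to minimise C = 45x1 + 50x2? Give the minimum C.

Extreme points and C = 45x1 + 50x2:
  (0, 37/2) → C = 925
  (29, 0) → C = 1305
  (8, 21/2) → C = 885
The feasible region is unbounded (it extends along (0, 1), (1, 0)), but C strictly increases along every unbounded feasible direction, so there is no improving ray and the minimum is attained at a vertex.

x1 = 8, x2 = 21/2, minimum C = 885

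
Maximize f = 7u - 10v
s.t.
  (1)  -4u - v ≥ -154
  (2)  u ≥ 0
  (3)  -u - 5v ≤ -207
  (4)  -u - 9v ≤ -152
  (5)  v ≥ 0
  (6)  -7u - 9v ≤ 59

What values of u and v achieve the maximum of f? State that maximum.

The optimum lies where -4u - v = -154 and -u - 5v = -207.
Solving simultaneously gives u = 563/19, v = 674/19.

u = 563/19, v = 674/19, maximum f = -2799/19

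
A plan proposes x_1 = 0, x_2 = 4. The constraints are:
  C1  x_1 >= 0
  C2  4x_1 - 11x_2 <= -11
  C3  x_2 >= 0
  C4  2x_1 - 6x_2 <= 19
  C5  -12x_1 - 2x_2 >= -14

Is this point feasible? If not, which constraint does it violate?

C1: 0 ≥ 0 ✓
C2: -44 ≤ -11 ✓
C3: 4 ≥ 0 ✓
C4: -24 ≤ 19 ✓
C5: -8 ≥ -14 ✓

feasible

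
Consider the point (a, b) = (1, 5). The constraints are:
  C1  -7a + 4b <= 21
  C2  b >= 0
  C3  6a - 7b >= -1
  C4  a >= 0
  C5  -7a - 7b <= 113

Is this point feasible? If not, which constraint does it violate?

Constraint C3: 6a - 7b = -29, which is not ≥ -1. All other constraints are satisfied.

not feasible — violates C3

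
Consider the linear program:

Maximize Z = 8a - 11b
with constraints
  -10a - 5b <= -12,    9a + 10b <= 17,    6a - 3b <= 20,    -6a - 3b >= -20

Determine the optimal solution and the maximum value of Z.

Extreme points and Z = 8a - 11b:
  (7/11, 62/55) → Z = -402/55
  (34/15, -32/15) → Z = 208/5
  (251/87, -26/29) → Z = 2866/87

The binding constraints are -10a - 5b = -12 and 6a - 3b = 20.
Solving simultaneously gives a = 34/15, b = -32/15.

a = 34/15, b = -32/15, maximum Z = 208/5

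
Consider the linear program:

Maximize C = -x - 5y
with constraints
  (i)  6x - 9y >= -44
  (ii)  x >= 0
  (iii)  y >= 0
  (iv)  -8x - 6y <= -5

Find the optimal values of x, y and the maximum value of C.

Corner points and C = -x - 5y:
  (0, 44/9) → C = -220/9
  (0, 5/6) → C = -25/6
  (5/8, 0) → C = -5/8
The feasible region is unbounded (it extends along (3, 2), (1, 0)), but C strictly decreases along every unbounded feasible direction, so there is no improving ray and the maximum is attained at a vertex.

The optimum lies where y = 0 and -8x - 6y = -5.
Solving simultaneously gives x = 5/8, y = 0.

x = 5/8, y = 0, maximum C = -5/8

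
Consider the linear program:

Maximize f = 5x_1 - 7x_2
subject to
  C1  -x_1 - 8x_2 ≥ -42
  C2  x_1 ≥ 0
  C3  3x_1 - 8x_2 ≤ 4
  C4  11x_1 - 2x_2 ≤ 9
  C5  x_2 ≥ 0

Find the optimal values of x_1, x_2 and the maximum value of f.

x_1 = 9/11, x_2 = 0, maximum f = 45/11

Extreme points and f = 5x_1 - 7x_2:
  (0, 21/4) → f = -147/4
  (26/15, 151/30) → f = -797/30
  (0, 0) → f = 0
  (9/11, 0) → f = 45/11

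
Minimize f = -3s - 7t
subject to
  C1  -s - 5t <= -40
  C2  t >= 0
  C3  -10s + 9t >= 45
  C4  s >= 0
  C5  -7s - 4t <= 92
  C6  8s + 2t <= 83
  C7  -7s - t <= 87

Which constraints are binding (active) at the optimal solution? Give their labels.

C4 and C6

Corner points and f = -3s - 7t:
  (135/59, 445/59) → f = -3520/59
  (0, 8) → f = -56
  (657/92, 595/46) → f = -10301/92
  (0, 83/2) → f = -581/2

The minimum is at (0, 83/2). Substituting into each constraint, equality holds for C4 and C6; the remaining constraints have slack.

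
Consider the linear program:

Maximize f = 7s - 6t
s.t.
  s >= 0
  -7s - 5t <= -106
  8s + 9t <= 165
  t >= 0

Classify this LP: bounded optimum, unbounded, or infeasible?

bounded optimum

Feasible corners and f = 7s - 6t:
  (129/23, 307/23) → f = -939/23
  (106/7, 0) → f = 106
  (165/8, 0) → f = 1155/8
The feasible region has finitely many vertices and no improving ray; the maximum is 1155/8 at (165/8, 0).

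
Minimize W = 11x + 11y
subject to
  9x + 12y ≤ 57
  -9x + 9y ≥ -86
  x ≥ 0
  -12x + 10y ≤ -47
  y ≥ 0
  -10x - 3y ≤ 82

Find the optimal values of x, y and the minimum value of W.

Feasible corners and W = 11x + 11y:
  (63/13, 29/26) → W = 1705/26
  (19/3, 0) → W = 209/3
  (47/12, 0) → W = 517/12

The binding constraints are -12x + 10y = -47 and y = 0.
Solving simultaneously gives x = 47/12, y = 0.

x = 47/12, y = 0, minimum W = 517/12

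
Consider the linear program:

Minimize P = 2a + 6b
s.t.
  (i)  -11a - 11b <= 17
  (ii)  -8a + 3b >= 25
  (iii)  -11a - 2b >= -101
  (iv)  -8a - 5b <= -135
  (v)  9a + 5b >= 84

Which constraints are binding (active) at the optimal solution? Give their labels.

Corner points and P = 2a + 6b:
  (253/49, 1083/49) → P = 7004/49
  (35/8, 20) → P = 515/4
  (-51, 543/5) → P = 2748/5
The feasible region is unbounded (it extends along (-2, 11), (-5, 9)), but P strictly increases along every unbounded feasible direction, so there is no improving ray and the minimum is attained at a vertex.

The minimum is at (35/8, 20). Substituting into each constraint, equality holds for (ii) and (iv); the remaining constraints have slack.

(ii) and (iv)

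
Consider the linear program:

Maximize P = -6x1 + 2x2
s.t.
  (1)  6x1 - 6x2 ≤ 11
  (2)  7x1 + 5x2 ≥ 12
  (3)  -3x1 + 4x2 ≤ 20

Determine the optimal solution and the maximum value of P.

Corner points and P = -6x1 + 2x2:
  (127/72, -5/72) → P = -193/18
  (82/3, 51/2) → P = -113
  (-52/43, 176/43) → P = 664/43

The optimum lies where 7x1 + 5x2 = 12 and -3x1 + 4x2 = 20.
Solving simultaneously gives x1 = -52/43, x2 = 176/43.

x1 = -52/43, x2 = 176/43, maximum P = 664/43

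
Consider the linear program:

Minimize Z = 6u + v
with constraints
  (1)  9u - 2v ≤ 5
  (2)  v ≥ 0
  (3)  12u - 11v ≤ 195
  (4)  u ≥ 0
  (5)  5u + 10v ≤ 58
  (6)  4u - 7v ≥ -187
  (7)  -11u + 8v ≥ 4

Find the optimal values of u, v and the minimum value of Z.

u = 0, v = 1/2, minimum Z = 1/2

Extreme points and Z = 6u + v:
  (83/50, 497/100) → Z = 1493/100
  (24/25, 91/50) → Z = 379/50
  (0, 29/5) → Z = 29/5
  (0, 1/2) → Z = 1/2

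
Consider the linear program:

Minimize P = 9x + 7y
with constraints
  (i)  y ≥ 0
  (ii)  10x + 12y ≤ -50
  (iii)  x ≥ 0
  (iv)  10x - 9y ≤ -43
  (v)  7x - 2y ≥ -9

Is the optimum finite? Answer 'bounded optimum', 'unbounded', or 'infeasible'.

infeasible

The boundaries 10x - 9y = -43 and 7x - 2y = -9 meet at (5/43, 211/43), but that point violates 10x + 12y ≤ -50. Every candidate vertex is excluded by some other constraint, so the feasible region is empty.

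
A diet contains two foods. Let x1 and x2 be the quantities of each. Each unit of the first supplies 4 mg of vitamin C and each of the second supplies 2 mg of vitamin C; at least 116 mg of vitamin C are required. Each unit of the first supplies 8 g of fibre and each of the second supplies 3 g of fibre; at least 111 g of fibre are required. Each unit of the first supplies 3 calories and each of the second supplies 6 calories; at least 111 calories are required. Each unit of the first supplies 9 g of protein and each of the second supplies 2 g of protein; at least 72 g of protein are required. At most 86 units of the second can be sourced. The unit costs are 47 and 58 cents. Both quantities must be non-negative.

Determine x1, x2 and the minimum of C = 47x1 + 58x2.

x1 = 79/3, x2 = 16/3, minimum C = 1547

Feasible corners and C = 47x1 + 58x2:
  (0, 58) → C = 3364
  (0, 86) → C = 4988
  (37, 0) → C = 1739
  (79/3, 16/3) → C = 1547
The feasible region is unbounded (it extends along (1, 0)), but C strictly increases along every unbounded feasible direction, so there is no improving ray and the minimum is attained at a vertex.

The binding constraints are 4x1 + 2x2 = 116 and 3x1 + 6x2 = 111.
Solving simultaneously gives x1 = 79/3, x2 = 16/3.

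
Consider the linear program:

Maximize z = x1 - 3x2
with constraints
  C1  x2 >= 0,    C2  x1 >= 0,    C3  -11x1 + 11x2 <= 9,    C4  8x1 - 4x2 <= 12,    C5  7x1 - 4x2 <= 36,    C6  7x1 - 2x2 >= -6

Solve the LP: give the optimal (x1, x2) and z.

Vertices and z = x1 - 3x2:
  (0, 0) → z = 0
  (3/2, 0) → z = 3/2
  (0, 9/11) → z = -27/11
  (42/11, 51/11) → z = -111/11

x1 = 3/2, x2 = 0, maximum z = 3/2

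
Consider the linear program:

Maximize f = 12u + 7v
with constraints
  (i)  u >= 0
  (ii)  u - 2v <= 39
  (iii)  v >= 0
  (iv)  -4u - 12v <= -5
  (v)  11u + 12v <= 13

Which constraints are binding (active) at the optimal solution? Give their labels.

Vertices and f = 12u + 7v:
  (0, 5/12) → f = 35/12
  (0, 13/12) → f = 91/12
  (8/7, 1/28) → f = 391/28

The maximum is at (8/7, 1/28). Substituting into each constraint, equality holds for (iv) and (v); the remaining constraints have slack.

(iv) and (v)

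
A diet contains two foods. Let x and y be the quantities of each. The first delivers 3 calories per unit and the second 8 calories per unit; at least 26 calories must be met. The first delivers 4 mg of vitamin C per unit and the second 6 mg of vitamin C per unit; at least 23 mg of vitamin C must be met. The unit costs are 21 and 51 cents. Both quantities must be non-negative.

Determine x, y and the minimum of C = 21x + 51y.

x = 2, y = 5/2, minimum C = 339/2

The feasible region is unbounded (it extends along (0, 1), (1, 0)), but C strictly increases along every unbounded feasible direction, so there is no improving ray and the minimum is attained at a vertex.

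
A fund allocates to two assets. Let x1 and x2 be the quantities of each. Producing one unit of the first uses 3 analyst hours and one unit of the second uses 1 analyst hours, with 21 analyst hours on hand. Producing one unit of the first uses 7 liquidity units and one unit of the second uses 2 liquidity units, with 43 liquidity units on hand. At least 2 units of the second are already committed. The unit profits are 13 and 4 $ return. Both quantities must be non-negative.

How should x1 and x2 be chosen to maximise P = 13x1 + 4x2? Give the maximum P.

x1 = 1, x2 = 18, maximum P = 85

The binding constraints are 3x1 + x2 = 21 and 7x1 + 2x2 = 43.
Solving simultaneously gives x1 = 1, x2 = 18.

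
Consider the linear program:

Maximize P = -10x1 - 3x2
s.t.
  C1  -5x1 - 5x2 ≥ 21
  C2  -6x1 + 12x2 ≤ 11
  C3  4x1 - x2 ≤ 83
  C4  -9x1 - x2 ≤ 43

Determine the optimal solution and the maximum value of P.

Feasible corners and P = -10x1 - 3x2:
  (-307/90, -71/90) → P = 3283/90
  (394/25, -499/25) → P = -2443/25
  (-527/114, -53/38) → P = 5747/114
  (40/13, -919/13) → P = 2357/13

The binding constraints are 4x1 - x2 = 83 and -9x1 - x2 = 43.
Solving simultaneously gives x1 = 40/13, x2 = -919/13.

x1 = 40/13, x2 = -919/13, maximum P = 2357/13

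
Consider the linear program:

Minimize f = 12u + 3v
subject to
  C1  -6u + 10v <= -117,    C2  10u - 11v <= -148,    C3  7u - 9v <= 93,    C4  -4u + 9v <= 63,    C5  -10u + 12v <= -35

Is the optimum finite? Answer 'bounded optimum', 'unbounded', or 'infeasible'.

infeasible

The boundaries -6u + 10v = -117 and 10u - 11v = -148 meet at (-2767/34, -1029/17), but that point violates -10u + 12v ≤ -35. Every candidate vertex is excluded by some other constraint, so the feasible region is empty.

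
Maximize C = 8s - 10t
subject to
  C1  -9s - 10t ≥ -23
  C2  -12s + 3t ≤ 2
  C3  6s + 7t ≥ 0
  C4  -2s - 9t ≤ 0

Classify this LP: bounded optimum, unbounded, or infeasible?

Corner points and C = 8s - 10t:
  (1/3, 2) → C = -52/3
  (207/61, -46/61) → C = 2116/61
  (-7/51, 2/17) → C = -116/51
  (0, 0) → C = 0
The feasible region has finitely many vertices and no improving ray; the maximum is 2116/61 at (207/61, -46/61).

bounded optimum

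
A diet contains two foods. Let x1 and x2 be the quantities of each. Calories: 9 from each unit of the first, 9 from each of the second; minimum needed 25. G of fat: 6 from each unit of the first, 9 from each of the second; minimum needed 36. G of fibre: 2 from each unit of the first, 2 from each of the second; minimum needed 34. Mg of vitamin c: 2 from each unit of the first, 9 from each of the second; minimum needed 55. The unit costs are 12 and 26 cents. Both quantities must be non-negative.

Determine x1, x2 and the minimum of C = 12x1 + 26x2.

Vertices and C = 12x1 + 26x2:
  (0, 17) → C = 442
  (55/2, 0) → C = 330
  (14, 3) → C = 246
The feasible region is unbounded (it extends along (0, 1), (1, 0)), but C strictly increases along every unbounded feasible direction, so there is no improving ray and the minimum is attained at a vertex.

At the optimal vertex, 2x1 + 2x2 = 34 and 2x1 + 9x2 = 55.
Solving simultaneously gives x1 = 14, x2 = 3.

x1 = 14, x2 = 3, minimum C = 246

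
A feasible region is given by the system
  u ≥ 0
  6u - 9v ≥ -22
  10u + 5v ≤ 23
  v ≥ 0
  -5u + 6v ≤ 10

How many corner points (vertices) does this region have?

4

Intersecting each pair of boundary lines and keeping only the points that satisfy every inequality leaves:
  (0, 0)
  (0, 5/3)
  (23/10, 0)
  (88/85, 43/17)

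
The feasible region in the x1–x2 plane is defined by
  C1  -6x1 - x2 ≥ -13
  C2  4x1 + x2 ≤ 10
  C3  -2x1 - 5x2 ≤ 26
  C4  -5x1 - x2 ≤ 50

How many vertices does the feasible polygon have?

4

The feasible vertices (each the meet of two boundaries and inside every other half-plane) are:
  (3/2, 4)
  (13/4, -13/2)
  (-60, 250)
  (-224/23, -30/23)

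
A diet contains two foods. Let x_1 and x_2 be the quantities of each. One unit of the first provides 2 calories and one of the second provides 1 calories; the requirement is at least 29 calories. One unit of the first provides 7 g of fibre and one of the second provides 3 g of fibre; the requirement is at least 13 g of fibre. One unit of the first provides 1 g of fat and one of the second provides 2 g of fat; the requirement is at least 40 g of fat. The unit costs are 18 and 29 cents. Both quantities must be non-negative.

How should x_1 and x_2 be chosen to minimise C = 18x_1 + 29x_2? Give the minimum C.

Feasible corners and C = 18x_1 + 29x_2:
  (0, 29) → C = 841
  (40, 0) → C = 720
  (6, 17) → C = 601
The feasible region is unbounded (it extends along (0, 1), (1, 0)), but C strictly increases along every unbounded feasible direction, so there is no improving ray and the minimum is attained at a vertex.

x_1 = 6, x_2 = 17, minimum C = 601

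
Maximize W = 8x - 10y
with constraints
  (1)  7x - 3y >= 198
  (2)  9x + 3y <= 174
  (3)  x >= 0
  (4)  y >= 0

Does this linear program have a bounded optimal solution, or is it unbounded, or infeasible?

infeasible

The boundaries 7x - 3y = 198 and 9x + 3y = 174 meet at (93/4, -47/4), but that point violates y ≥ 0. Every candidate vertex is excluded by some other constraint, so the feasible region is empty.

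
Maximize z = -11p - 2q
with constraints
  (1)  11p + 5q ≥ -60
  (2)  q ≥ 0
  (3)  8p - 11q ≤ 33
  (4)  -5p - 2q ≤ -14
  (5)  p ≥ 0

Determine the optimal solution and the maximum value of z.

p = 0, q = 7, maximum z = -14

Extreme points and z = -11p - 2q:
  (33/8, 0) → z = -363/8
  (14/5, 0) → z = -154/5
  (0, 7) → z = -14
The feasible region is unbounded (it extends along (0, 1), (11, 8)), but z strictly decreases along every unbounded feasible direction, so there is no improving ray and the maximum is attained at a vertex.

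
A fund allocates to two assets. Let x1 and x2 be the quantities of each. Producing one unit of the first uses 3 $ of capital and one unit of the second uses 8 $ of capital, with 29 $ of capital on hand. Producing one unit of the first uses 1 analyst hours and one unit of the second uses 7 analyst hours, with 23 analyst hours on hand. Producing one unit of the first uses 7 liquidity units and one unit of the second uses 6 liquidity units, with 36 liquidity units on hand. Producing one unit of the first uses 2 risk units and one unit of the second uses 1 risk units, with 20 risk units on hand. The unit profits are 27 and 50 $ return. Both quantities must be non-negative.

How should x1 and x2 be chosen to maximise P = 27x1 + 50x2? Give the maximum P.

x1 = 3, x2 = 5/2, maximum P = 206

Vertices and P = 27x1 + 50x2:
  (0, 0) → P = 0
  (0, 23/7) → P = 1150/7
  (36/7, 0) → P = 972/7
  (19/13, 40/13) → P = 2513/13
  (3, 5/2) → P = 206

The optimum lies where 3x1 + 8x2 = 29 and 7x1 + 6x2 = 36.
Solving simultaneously gives x1 = 3, x2 = 5/2.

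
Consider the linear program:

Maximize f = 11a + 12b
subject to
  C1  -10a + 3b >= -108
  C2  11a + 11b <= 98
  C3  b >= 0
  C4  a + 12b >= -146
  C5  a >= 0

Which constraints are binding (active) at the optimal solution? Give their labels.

C2 and C5

Vertices and f = 11a + 12b:
  (98/11, 0) → f = 98
  (0, 98/11) → f = 1176/11
  (0, 0) → f = 0

The maximum is at (0, 98/11). Substituting into each constraint, equality holds for C2 and C5; the remaining constraints have slack.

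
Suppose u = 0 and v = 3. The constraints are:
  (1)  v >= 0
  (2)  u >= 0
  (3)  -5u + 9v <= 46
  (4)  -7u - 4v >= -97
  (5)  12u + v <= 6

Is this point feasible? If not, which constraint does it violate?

(1): 3 ≥ 0 ✓
(2): 0 ≥ 0 ✓
(3): 27 ≤ 46 ✓
(4): -12 ≥ -97 ✓
(5): 3 ≤ 6 ✓

feasible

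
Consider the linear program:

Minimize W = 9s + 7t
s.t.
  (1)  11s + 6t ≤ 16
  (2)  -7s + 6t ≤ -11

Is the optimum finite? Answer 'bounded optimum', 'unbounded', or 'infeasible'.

From the feasible point (3/2, -1/12), moving in the direction (-6, -7) keeps every constraint satisfied while W decreases without bound.

unbounded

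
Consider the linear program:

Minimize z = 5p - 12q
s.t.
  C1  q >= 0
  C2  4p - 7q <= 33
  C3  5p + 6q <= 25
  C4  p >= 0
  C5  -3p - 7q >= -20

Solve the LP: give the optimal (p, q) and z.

p = 0, q = 20/7, minimum z = -240/7

The binding constraints are p = 0 and -3p - 7q = -20.
Solving simultaneously gives p = 0, q = 20/7.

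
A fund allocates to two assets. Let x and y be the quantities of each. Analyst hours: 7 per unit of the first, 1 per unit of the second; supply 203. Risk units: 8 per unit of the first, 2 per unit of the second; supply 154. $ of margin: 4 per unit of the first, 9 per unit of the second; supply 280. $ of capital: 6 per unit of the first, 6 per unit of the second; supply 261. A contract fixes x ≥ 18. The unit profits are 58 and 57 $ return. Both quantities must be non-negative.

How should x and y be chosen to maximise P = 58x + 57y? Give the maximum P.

x = 18, y = 5, maximum P = 1329

Vertices and P = 58x + 57y:
  (77/4, 0) → P = 2233/2
  (18, 0) → P = 1044
  (18, 5) → P = 1329

The binding constraints are 8x + 2y = 154 and x = 18.
Solving simultaneously gives x = 18, y = 5.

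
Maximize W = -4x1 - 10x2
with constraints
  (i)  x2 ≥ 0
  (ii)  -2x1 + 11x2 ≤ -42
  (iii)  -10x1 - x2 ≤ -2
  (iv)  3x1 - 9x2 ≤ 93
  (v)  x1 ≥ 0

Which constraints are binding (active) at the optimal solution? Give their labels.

Vertices and W = -4x1 - 10x2:
  (21, 0) → W = -84
  (31, 0) → W = -124
  (43, 4) → W = -212

The maximum is at (21, 0). Substituting into each constraint, equality holds for (i) and (ii); the remaining constraints have slack.

(i) and (ii)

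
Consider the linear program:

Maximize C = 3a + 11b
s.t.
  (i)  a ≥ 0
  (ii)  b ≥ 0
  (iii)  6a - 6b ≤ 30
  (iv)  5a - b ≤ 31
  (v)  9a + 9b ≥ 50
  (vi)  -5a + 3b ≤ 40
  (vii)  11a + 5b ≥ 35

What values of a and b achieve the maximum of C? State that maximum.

a = 133/10, b = 71/2, maximum C = 2152/5

The optimum lies where 5a - b = 31 and -5a + 3b = 40.
Solving simultaneously gives a = 133/10, b = 71/2.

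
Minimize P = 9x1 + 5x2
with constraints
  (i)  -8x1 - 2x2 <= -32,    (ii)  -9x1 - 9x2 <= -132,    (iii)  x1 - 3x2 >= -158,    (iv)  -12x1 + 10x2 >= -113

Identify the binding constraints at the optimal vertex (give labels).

(i) and (ii)

Feasible corners and P = 9x1 + 5x2:
  (4/9, 128/9) → P = 676/9
  (-110/13, 648/13) → P = 2250/13
  (779/66, 63/22) → P = 1326/11
  (1919/26, 2009/26) → P = 13658/13

The minimum is at (4/9, 128/9). Substituting into each constraint, equality holds for (i) and (ii); the remaining constraints have slack.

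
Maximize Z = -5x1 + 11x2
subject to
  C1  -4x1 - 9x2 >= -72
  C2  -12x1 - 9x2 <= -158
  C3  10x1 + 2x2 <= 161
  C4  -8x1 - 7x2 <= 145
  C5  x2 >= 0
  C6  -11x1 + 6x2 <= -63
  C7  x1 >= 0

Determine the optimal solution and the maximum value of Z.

x1 = 43/4, x2 = 29/9, maximum Z = -659/36

Corner points and Z = -5x1 + 11x2:
  (43/4, 29/9) → Z = -659/36
  (1305/82, 38/41) → Z = -5689/82
  (79/6, 0) → Z = -395/6
  (161/10, 0) → Z = -161/2

The optimum lies where -4x1 - 9x2 = -72 and -12x1 - 9x2 = -158.
Solving simultaneously gives x1 = 43/4, x2 = 29/9.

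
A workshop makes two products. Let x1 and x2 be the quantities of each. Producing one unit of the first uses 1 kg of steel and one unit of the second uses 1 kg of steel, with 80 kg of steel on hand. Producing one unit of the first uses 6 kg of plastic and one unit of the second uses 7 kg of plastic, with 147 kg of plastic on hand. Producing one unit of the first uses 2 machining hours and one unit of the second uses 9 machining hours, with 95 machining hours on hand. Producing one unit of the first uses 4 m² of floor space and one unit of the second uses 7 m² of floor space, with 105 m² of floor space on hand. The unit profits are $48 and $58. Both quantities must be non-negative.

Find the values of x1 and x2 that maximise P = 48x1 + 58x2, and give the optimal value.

x1 = 21, x2 = 3, maximum P = 1182

Extreme points and P = 48x1 + 58x2:
  (0, 0) → P = 0
  (0, 95/9) → P = 5510/9
  (49/2, 0) → P = 1176
  (21, 3) → P = 1182
  (140/11, 85/11) → P = 11650/11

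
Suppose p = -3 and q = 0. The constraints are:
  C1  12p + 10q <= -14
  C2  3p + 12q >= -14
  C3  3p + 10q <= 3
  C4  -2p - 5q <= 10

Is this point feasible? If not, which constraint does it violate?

C1: -36 ≤ -14 ✓
C2: -9 ≥ -14 ✓
C3: -9 ≤ 3 ✓
C4: 6 ≤ 10 ✓

feasible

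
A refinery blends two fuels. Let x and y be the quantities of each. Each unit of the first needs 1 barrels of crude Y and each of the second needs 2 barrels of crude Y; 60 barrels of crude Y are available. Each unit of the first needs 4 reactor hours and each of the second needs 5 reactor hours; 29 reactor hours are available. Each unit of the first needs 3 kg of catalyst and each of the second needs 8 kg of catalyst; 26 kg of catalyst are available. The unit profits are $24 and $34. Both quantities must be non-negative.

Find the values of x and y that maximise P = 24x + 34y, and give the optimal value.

Corner points and P = 24x + 34y:
  (0, 0) → P = 0
  (0, 13/4) → P = 221/2
  (29/4, 0) → P = 174
  (6, 1) → P = 178

x = 6, y = 1, maximum P = 178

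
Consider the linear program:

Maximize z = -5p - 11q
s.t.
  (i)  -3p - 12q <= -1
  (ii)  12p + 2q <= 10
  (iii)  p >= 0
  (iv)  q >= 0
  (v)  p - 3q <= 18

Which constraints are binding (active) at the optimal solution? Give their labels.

Vertices and z = -5p - 11q:
  (0, 1/12) → z = -11/12
  (1/3, 0) → z = -5/3
  (0, 5) → z = -55
  (5/6, 0) → z = -25/6

The maximum is at (0, 1/12). Substituting into each constraint, equality holds for (i) and (iii); the remaining constraints have slack.

(i) and (iii)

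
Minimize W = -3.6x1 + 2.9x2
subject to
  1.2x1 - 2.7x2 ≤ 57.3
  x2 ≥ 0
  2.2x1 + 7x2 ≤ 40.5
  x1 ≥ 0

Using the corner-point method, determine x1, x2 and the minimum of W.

x1 = 405/22, x2 = 0, minimum W = -729/11

Extreme points and W = -3.6x1 + 2.9x2:
  (405/22, 0) → W = -729/11
  (0, 0) → W = 0
  (0, 81/14) → W = 2349/140

The optimum lies where x2 = 0 and 2.2x1 + 7x2 = 40.5.
Solving simultaneously gives x1 = 405/22, x2 = 0.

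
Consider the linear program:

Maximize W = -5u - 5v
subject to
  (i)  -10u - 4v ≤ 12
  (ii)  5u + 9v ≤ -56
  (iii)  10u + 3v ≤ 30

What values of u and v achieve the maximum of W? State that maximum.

u = 78/5, v = -42, maximum W = 132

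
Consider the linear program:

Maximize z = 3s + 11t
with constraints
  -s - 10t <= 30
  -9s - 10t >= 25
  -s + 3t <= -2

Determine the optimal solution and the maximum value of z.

Extreme points and z = 3s + 11t:
  (5/8, -49/16) → z = -509/16
  (-70/13, -32/13) → z = -562/13
  (-55/37, -43/37) → z = -638/37

At the optimal vertex, -9s - 10t = 25 and -s + 3t = -2.
Solving simultaneously gives s = -55/37, t = -43/37.

s = -55/37, t = -43/37, maximum z = -638/37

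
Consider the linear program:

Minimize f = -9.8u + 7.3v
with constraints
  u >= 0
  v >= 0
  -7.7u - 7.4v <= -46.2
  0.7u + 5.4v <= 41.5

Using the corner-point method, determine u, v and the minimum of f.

u = 415/7, v = 0, minimum f = -581

Feasible corners and f = -9.8u + 7.3v:
  (0, 231/37) → f = 16863/370
  (0, 415/54) → f = 6059/108
  (6, 0) → f = -294/5
  (415/7, 0) → f = -581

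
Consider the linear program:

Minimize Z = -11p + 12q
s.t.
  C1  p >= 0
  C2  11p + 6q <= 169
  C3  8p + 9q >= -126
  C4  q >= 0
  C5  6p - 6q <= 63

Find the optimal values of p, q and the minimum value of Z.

Extreme points and Z = -11p + 12q:
  (0, 169/6) → Z = 338
  (0, 0) → Z = 0
  (232/17, 107/34) → Z = -1910/17
  (21/2, 0) → Z = -231/2

At the optimal vertex, q = 0 and 6p - 6q = 63.
Solving simultaneously gives p = 21/2, q = 0.

p = 21/2, q = 0, minimum Z = -231/2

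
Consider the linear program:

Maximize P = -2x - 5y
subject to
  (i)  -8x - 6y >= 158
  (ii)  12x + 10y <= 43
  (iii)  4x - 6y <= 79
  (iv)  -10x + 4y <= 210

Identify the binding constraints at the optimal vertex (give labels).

Feasible corners and P = -2x - 5y:
  (-79/12, -158/9) → P = 1817/18
  (-473/23, 25/23) → P = 821/23
  (-394/11, -815/22) → P = 5651/22

The maximum is at (-394/11, -815/22). Substituting into each constraint, equality holds for (iii) and (iv); the remaining constraints have slack.

(iii) and (iv)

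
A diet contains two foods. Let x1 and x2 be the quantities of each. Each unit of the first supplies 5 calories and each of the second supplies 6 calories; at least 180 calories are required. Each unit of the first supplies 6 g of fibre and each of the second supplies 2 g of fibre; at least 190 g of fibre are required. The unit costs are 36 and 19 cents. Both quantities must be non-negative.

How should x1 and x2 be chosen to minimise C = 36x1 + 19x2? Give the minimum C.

x1 = 30, x2 = 5, minimum C = 1175

The feasible region is unbounded (it extends along (0, 1), (1, 0)), but C strictly increases along every unbounded feasible direction, so there is no improving ray and the minimum is attained at a vertex.

The optimum lies where 5x1 + 6x2 = 180 and 6x1 + 2x2 = 190.
Solving simultaneously gives x1 = 30, x2 = 5.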